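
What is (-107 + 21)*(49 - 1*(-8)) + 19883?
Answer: 14981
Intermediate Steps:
(-107 + 21)*(49 - 1*(-8)) + 19883 = -86*(49 + 8) + 19883 = -86*57 + 19883 = -4902 + 19883 = 14981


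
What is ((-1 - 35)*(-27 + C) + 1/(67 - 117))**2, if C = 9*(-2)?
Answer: 6560838001/2500 ≈ 2.6243e+6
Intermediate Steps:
C = -18
((-1 - 35)*(-27 + C) + 1/(67 - 117))**2 = ((-1 - 35)*(-27 - 18) + 1/(67 - 117))**2 = (-36*(-45) + 1/(-50))**2 = (1620 - 1/50)**2 = (80999/50)**2 = 6560838001/2500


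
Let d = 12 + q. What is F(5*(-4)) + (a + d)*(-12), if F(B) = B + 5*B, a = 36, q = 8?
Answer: -792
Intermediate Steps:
d = 20 (d = 12 + 8 = 20)
F(B) = 6*B
F(5*(-4)) + (a + d)*(-12) = 6*(5*(-4)) + (36 + 20)*(-12) = 6*(-20) + 56*(-12) = -120 - 672 = -792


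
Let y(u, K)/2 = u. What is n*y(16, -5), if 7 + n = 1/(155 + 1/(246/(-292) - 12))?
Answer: -65007296/290479 ≈ -223.79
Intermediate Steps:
y(u, K) = 2*u
n = -2031478/290479 (n = -7 + 1/(155 + 1/(246/(-292) - 12)) = -7 + 1/(155 + 1/(246*(-1/292) - 12)) = -7 + 1/(155 + 1/(-123/146 - 12)) = -7 + 1/(155 + 1/(-1875/146)) = -7 + 1/(155 - 146/1875) = -7 + 1/(290479/1875) = -7 + 1875/290479 = -2031478/290479 ≈ -6.9935)
n*y(16, -5) = -4062956*16/290479 = -2031478/290479*32 = -65007296/290479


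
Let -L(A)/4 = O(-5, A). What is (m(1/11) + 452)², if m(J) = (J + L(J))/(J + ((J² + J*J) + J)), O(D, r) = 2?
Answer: 10870209/64 ≈ 1.6985e+5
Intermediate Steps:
L(A) = -8 (L(A) = -4*2 = -8)
m(J) = (-8 + J)/(2*J + 2*J²) (m(J) = (J - 8)/(J + ((J² + J*J) + J)) = (-8 + J)/(J + ((J² + J²) + J)) = (-8 + J)/(J + (2*J² + J)) = (-8 + J)/(J + (J + 2*J²)) = (-8 + J)/(2*J + 2*J²))
(m(1/11) + 452)² = ((-8 + 1/11)/(2*(1/11)*(1 + 1/11)) + 452)² = ((½)*11*(-87/11)/(12/11) + 452)² = ((½)*11*(11/12)*(-87/11) + 452)² = (-319/8 + 452)² = (3297/8)² = 10870209/64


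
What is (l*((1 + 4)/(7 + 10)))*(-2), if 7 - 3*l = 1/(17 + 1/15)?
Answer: -8885/6528 ≈ -1.3611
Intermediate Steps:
l = 1777/768 (l = 7/3 - 1/(3*(17 + 1/15)) = 7/3 - 1/(3*256/15) = 7/3 - 1/3*15/256 = 7/3 - 5/256 = 1777/768 ≈ 2.3138)
(l*((1 + 4)/(7 + 10)))*(-2) = (1777*((1 + 4)/(7 + 10))/768)*(-2) = (1777*(5/17)/768)*(-2) = (1777*(5*(1/17))/768)*(-2) = ((1777/768)*(5/17))*(-2) = (8885/13056)*(-2) = -8885/6528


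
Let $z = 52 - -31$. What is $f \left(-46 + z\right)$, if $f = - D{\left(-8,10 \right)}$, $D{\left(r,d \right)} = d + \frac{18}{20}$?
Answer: $- \frac{4033}{10} \approx -403.3$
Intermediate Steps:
$z = 83$ ($z = 52 + 31 = 83$)
$D{\left(r,d \right)} = \frac{9}{10} + d$ ($D{\left(r,d \right)} = d + 18 \cdot \frac{1}{20} = d + \frac{9}{10} = \frac{9}{10} + d$)
$f = - \frac{109}{10}$ ($f = - (\frac{9}{10} + 10) = \left(-1\right) \frac{109}{10} = - \frac{109}{10} \approx -10.9$)
$f \left(-46 + z\right) = - \frac{109 \left(-46 + 83\right)}{10} = \left(- \frac{109}{10}\right) 37 = - \frac{4033}{10}$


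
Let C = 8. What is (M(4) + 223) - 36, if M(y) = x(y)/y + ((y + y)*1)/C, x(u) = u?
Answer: 189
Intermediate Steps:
M(y) = 1 + y/4 (M(y) = y/y + ((y + y)*1)/8 = 1 + ((2*y)*1)*(⅛) = 1 + (2*y)*(⅛) = 1 + y/4)
(M(4) + 223) - 36 = ((1 + (¼)*4) + 223) - 36 = ((1 + 1) + 223) - 36 = (2 + 223) - 36 = 225 - 36 = 189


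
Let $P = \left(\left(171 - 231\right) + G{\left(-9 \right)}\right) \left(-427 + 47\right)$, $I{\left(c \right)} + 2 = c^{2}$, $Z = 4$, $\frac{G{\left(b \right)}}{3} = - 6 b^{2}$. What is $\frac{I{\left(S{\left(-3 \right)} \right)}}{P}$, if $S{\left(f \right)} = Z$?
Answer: $\frac{7}{288420} \approx 2.427 \cdot 10^{-5}$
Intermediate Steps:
$G{\left(b \right)} = - 18 b^{2}$ ($G{\left(b \right)} = 3 \left(- 6 b^{2}\right) = - 18 b^{2}$)
$S{\left(f \right)} = 4$
$I{\left(c \right)} = -2 + c^{2}$
$P = 576840$ ($P = \left(\left(171 - 231\right) - 18 \left(-9\right)^{2}\right) \left(-427 + 47\right) = \left(\left(171 - 231\right) - 1458\right) \left(-380\right) = \left(-60 - 1458\right) \left(-380\right) = \left(-1518\right) \left(-380\right) = 576840$)
$\frac{I{\left(S{\left(-3 \right)} \right)}}{P} = \frac{-2 + 4^{2}}{576840} = \left(-2 + 16\right) \frac{1}{576840} = 14 \cdot \frac{1}{576840} = \frac{7}{288420}$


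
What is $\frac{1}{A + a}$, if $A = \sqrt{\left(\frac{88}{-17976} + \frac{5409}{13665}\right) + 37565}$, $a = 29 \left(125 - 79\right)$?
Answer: $\frac{13653603390}{17829421952999} - \frac{\sqrt{3935236341608722185}}{17829421952999} \approx 0.00065453$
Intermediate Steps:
$a = 1334$ ($a = 29 \cdot 46 = 1334$)
$A = \frac{\sqrt{3935236341608722185}}{10235085}$ ($A = \sqrt{\left(88 \left(- \frac{1}{17976}\right) + 5409 \cdot \frac{1}{13665}\right) + 37565} = \sqrt{\left(- \frac{11}{2247} + \frac{1803}{4555}\right) + 37565} = \sqrt{\frac{4001236}{10235085} + 37565} = \sqrt{\frac{384484969261}{10235085}} = \frac{\sqrt{3935236341608722185}}{10235085} \approx 193.82$)
$\frac{1}{A + a} = \frac{1}{\frac{\sqrt{3935236341608722185}}{10235085} + 1334} = \frac{1}{1334 + \frac{\sqrt{3935236341608722185}}{10235085}}$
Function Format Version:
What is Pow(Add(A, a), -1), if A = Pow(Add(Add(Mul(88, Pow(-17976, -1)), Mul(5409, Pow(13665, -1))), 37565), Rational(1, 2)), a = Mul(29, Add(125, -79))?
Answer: Add(Rational(13653603390, 17829421952999), Mul(Rational(-1, 17829421952999), Pow(3935236341608722185, Rational(1, 2)))) ≈ 0.00065453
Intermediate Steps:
a = 1334 (a = Mul(29, 46) = 1334)
A = Mul(Rational(1, 10235085), Pow(3935236341608722185, Rational(1, 2))) (A = Pow(Add(Add(Mul(88, Rational(-1, 17976)), Mul(5409, Rational(1, 13665))), 37565), Rational(1, 2)) = Pow(Add(Add(Rational(-11, 2247), Rational(1803, 4555)), 37565), Rational(1, 2)) = Pow(Add(Rational(4001236, 10235085), 37565), Rational(1, 2)) = Pow(Rational(384484969261, 10235085), Rational(1, 2)) = Mul(Rational(1, 10235085), Pow(3935236341608722185, Rational(1, 2))) ≈ 193.82)
Pow(Add(A, a), -1) = Pow(Add(Mul(Rational(1, 10235085), Pow(3935236341608722185, Rational(1, 2))), 1334), -1) = Pow(Add(1334, Mul(Rational(1, 10235085), Pow(3935236341608722185, Rational(1, 2)))), -1)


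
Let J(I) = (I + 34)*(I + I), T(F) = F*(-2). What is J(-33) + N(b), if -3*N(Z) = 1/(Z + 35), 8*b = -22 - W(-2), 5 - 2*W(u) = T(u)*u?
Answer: -99610/1509 ≈ -66.011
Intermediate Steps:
T(F) = -2*F
W(u) = 5/2 + u**2 (W(u) = 5/2 - (-2*u)*u/2 = 5/2 - (-1)*u**2 = 5/2 + u**2)
J(I) = 2*I*(34 + I) (J(I) = (34 + I)*(2*I) = 2*I*(34 + I))
b = -57/16 (b = (-22 - (5/2 + (-2)**2))/8 = (-22 - (5/2 + 4))/8 = (-22 - 1*13/2)/8 = (-22 - 13/2)/8 = (1/8)*(-57/2) = -57/16 ≈ -3.5625)
N(Z) = -1/(3*(35 + Z)) (N(Z) = -1/(3*(Z + 35)) = -1/(3*(35 + Z)))
J(-33) + N(b) = 2*(-33)*(34 - 33) - 1/(105 + 3*(-57/16)) = 2*(-33)*1 - 1/(105 - 171/16) = -66 - 1/1509/16 = -66 - 1*16/1509 = -66 - 16/1509 = -99610/1509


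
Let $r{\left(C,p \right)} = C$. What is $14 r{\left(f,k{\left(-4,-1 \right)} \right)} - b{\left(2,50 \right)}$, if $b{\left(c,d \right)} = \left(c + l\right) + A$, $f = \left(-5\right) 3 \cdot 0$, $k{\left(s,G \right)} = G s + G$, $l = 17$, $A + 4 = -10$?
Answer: $-5$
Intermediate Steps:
$A = -14$ ($A = -4 - 10 = -14$)
$k{\left(s,G \right)} = G + G s$
$f = 0$ ($f = \left(-15\right) 0 = 0$)
$b{\left(c,d \right)} = 3 + c$ ($b{\left(c,d \right)} = \left(c + 17\right) - 14 = \left(17 + c\right) - 14 = 3 + c$)
$14 r{\left(f,k{\left(-4,-1 \right)} \right)} - b{\left(2,50 \right)} = 14 \cdot 0 - \left(3 + 2\right) = 0 - 5 = -5$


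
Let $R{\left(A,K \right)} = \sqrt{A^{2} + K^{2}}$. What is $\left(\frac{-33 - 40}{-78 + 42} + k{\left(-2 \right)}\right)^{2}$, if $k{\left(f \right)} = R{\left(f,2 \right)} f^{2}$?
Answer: $\frac{171217}{1296} + \frac{292 \sqrt{2}}{9} \approx 178.0$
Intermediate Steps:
$k{\left(f \right)} = f^{2} \sqrt{4 + f^{2}}$ ($k{\left(f \right)} = \sqrt{f^{2} + 2^{2}} f^{2} = \sqrt{f^{2} + 4} f^{2} = \sqrt{4 + f^{2}} f^{2} = f^{2} \sqrt{4 + f^{2}}$)
$\left(\frac{-33 - 40}{-78 + 42} + k{\left(-2 \right)}\right)^{2} = \left(\frac{-33 - 40}{-78 + 42} + \left(-2\right)^{2} \sqrt{4 + \left(-2\right)^{2}}\right)^{2} = \left(- \frac{73}{-36} + 4 \sqrt{4 + 4}\right)^{2} = \left(\left(-73\right) \left(- \frac{1}{36}\right) + 4 \sqrt{8}\right)^{2} = \left(\frac{73}{36} + 4 \cdot 2 \sqrt{2}\right)^{2} = \left(\frac{73}{36} + 8 \sqrt{2}\right)^{2}$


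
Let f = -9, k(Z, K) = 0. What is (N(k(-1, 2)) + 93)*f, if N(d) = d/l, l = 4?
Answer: -837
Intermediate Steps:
N(d) = d/4
(N(k(-1, 2)) + 93)*f = ((1/4)*0 + 93)*(-9) = (0 + 93)*(-9) = 93*(-9) = -837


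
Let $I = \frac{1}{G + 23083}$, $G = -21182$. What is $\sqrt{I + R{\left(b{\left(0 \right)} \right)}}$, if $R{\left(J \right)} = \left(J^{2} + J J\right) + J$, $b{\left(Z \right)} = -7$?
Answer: $\frac{8 \sqrt{5138403}}{1901} \approx 9.5394$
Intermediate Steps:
$I = \frac{1}{1901}$ ($I = \frac{1}{-21182 + 23083} = \frac{1}{1901} \approx 0.00052604$)
$R{\left(J \right)} = J + 2 J^{2}$ ($R{\left(J \right)} = \left(J^{2} + J^{2}\right) + J = 2 J^{2} + J = J + 2 J^{2}$)
$\sqrt{I + R{\left(b{\left(0 \right)} \right)}} = \sqrt{\frac{1}{1901} - 7 \left(1 + 2 \left(-7\right)\right)} = \sqrt{\frac{1}{1901} - 7 \left(1 - 14\right)} = \sqrt{\frac{1}{1901} - -91} = \sqrt{\frac{1}{1901} + 91} = \sqrt{\frac{172992}{1901}} = \frac{8 \sqrt{5138403}}{1901}$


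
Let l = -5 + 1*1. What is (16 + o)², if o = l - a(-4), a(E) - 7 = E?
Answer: 81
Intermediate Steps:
a(E) = 7 + E
l = -4 (l = -5 + 1 = -4)
o = -7 (o = -4 - (7 - 4) = -4 - 1*3 = -4 - 3 = -7)
(16 + o)² = (16 - 7)² = 9² = 81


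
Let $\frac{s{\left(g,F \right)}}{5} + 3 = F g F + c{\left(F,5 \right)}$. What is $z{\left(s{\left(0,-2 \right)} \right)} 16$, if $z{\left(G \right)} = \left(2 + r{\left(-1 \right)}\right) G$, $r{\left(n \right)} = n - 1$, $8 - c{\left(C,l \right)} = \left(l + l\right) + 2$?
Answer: $0$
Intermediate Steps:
$c{\left(C,l \right)} = 6 - 2 l$ ($c{\left(C,l \right)} = 8 - \left(\left(l + l\right) + 2\right) = 8 - \left(2 l + 2\right) = 8 - \left(2 + 2 l\right) = 6 - 2 l$)
$r{\left(n \right)} = -1 + n$ ($r{\left(n \right)} = n - 1 = -1 + n$)
$s{\left(g,F \right)} = -35 + 5 g F^{2}$ ($s{\left(g,F \right)} = -15 + 5 \left(F g F + \left(6 - 10\right)\right) = -15 + 5 \left(g F^{2} + \left(6 - 10\right)\right) = -15 + 5 \left(g F^{2} - 4\right) = -15 + 5 \left(-4 + g F^{2}\right) = -15 + \left(-20 + 5 g F^{2}\right) = -35 + 5 g F^{2}$)
$z{\left(G \right)} = 0$ ($z{\left(G \right)} = \left(2 - 2\right) G = 0 G = 0$)
$z{\left(s{\left(0,-2 \right)} \right)} 16 = 0 \cdot 16 = 0$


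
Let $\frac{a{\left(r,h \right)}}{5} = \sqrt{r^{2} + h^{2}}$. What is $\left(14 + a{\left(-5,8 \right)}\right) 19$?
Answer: $266 + 95 \sqrt{89} \approx 1162.2$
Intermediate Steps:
$a{\left(r,h \right)} = 5 \sqrt{h^{2} + r^{2}}$ ($a{\left(r,h \right)} = 5 \sqrt{r^{2} + h^{2}} = 5 \sqrt{h^{2} + r^{2}}$)
$\left(14 + a{\left(-5,8 \right)}\right) 19 = \left(14 + 5 \sqrt{8^{2} + \left(-5\right)^{2}}\right) 19 = \left(14 + 5 \sqrt{64 + 25}\right) 19 = \left(14 + 5 \sqrt{89}\right) 19 = 266 + 95 \sqrt{89}$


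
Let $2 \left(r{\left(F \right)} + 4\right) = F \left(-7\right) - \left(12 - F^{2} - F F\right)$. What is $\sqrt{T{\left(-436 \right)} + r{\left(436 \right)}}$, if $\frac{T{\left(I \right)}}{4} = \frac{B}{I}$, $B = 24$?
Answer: $\frac{2 \sqrt{560069686}}{109} \approx 434.23$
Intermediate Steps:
$T{\left(I \right)} = \frac{96}{I}$ ($T{\left(I \right)} = 4 \frac{24}{I} = \frac{96}{I}$)
$r{\left(F \right)} = -10 + F^{2} - \frac{7 F}{2}$ ($r{\left(F \right)} = -4 + \frac{F \left(-7\right) - \left(12 - F^{2} - F F\right)}{2} = -4 + \frac{- 7 F + \left(\left(F^{2} + F^{2}\right) - 12\right)}{2} = -4 + \frac{- 7 F + \left(2 F^{2} - 12\right)}{2} = -4 + \frac{- 7 F + \left(-12 + 2 F^{2}\right)}{2} = -4 + \frac{-12 - 7 F + 2 F^{2}}{2} = -4 - \left(6 - F^{2} + \frac{7 F}{2}\right) = -10 + F^{2} - \frac{7 F}{2}$)
$\sqrt{T{\left(-436 \right)} + r{\left(436 \right)}} = \sqrt{\frac{96}{-436} - \left(1536 - 190096\right)} = \sqrt{96 \left(- \frac{1}{436}\right) - -188560} = \sqrt{- \frac{24}{109} + 188560} = \sqrt{\frac{20553016}{109}} = \frac{2 \sqrt{560069686}}{109}$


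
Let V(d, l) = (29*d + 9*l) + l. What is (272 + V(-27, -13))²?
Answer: 410881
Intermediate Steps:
V(d, l) = 10*l + 29*d (V(d, l) = (9*l + 29*d) + l = 10*l + 29*d)
(272 + V(-27, -13))² = (272 + (10*(-13) + 29*(-27)))² = (272 + (-130 - 783))² = (272 - 913)² = (-641)² = 410881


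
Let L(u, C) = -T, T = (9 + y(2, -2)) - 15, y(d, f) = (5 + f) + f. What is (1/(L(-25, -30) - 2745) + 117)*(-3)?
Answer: -961737/2740 ≈ -351.00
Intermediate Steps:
y(d, f) = 5 + 2*f
T = -5 (T = (9 + (5 + 2*(-2))) - 15 = (9 + (5 - 4)) - 15 = (9 + 1) - 15 = 10 - 15 = -5)
L(u, C) = 5 (L(u, C) = -1*(-5) = 5)
(1/(L(-25, -30) - 2745) + 117)*(-3) = (1/(5 - 2745) + 117)*(-3) = (1/(-2740) + 117)*(-3) = (-1/2740 + 117)*(-3) = (320579/2740)*(-3) = -961737/2740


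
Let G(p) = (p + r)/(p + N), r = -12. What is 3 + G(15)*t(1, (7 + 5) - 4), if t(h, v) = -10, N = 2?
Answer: 21/17 ≈ 1.2353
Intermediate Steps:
G(p) = (-12 + p)/(2 + p) (G(p) = (p - 12)/(p + 2) = (-12 + p)/(2 + p))
3 + G(15)*t(1, (7 + 5) - 4) = 3 + ((-12 + 15)/(2 + 15))*(-10) = 3 + (3/17)*(-10) = 3 - 30/17 = 21/17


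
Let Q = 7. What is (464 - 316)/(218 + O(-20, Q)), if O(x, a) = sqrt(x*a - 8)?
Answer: 4033/5959 - 37*I*sqrt(37)/5959 ≈ 0.67679 - 0.037768*I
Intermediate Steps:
O(x, a) = sqrt(-8 + a*x) (O(x, a) = sqrt(a*x - 8) = sqrt(-8 + a*x))
(464 - 316)/(218 + O(-20, Q)) = (464 - 316)/(218 + sqrt(-8 + 7*(-20))) = 148/(218 + sqrt(-8 - 140)) = 148/(218 + sqrt(-148)) = 148/(218 + 2*I*sqrt(37))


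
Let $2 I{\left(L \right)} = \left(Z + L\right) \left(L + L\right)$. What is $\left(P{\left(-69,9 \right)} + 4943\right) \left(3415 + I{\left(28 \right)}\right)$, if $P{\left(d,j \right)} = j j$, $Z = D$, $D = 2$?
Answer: $21377120$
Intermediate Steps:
$Z = 2$
$I{\left(L \right)} = L \left(2 + L\right)$ ($I{\left(L \right)} = \frac{\left(2 + L\right) \left(L + L\right)}{2} = \frac{\left(2 + L\right) 2 L}{2} = \frac{2 L \left(2 + L\right)}{2} = L \left(2 + L\right)$)
$P{\left(d,j \right)} = j^{2}$
$\left(P{\left(-69,9 \right)} + 4943\right) \left(3415 + I{\left(28 \right)}\right) = \left(9^{2} + 4943\right) \left(3415 + 28 \left(2 + 28\right)\right) = \left(81 + 4943\right) \left(3415 + 28 \cdot 30\right) = 5024 \left(3415 + 840\right) = 5024 \cdot 4255 = 21377120$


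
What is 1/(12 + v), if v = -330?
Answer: -1/318 ≈ -0.0031447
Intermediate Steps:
1/(12 + v) = 1/(12 - 330) = 1/(-318) = -1/318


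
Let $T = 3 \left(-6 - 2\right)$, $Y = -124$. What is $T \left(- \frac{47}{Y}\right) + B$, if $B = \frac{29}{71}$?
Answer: $- \frac{19123}{2201} \approx -8.6883$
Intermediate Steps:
$B = \frac{29}{71}$ ($B = 29 \cdot \frac{1}{71} = \frac{29}{71} \approx 0.40845$)
$T = -24$ ($T = 3 \left(-8\right) = -24$)
$T \left(- \frac{47}{Y}\right) + B = - 24 \left(- \frac{47}{-124}\right) + \frac{29}{71} = - 24 \left(\left(-47\right) \left(- \frac{1}{124}\right)\right) + \frac{29}{71} = \left(-24\right) \frac{47}{124} + \frac{29}{71} = - \frac{282}{31} + \frac{29}{71} = - \frac{19123}{2201}$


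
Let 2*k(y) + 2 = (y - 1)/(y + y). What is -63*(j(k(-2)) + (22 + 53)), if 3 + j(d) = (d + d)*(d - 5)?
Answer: -159327/32 ≈ -4979.0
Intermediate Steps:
k(y) = -1 + (-1 + y)/(4*y) (k(y) = -1 + ((y - 1)/(y + y))/2 = -1 + ((-1 + y)/((2*y)))/2 = -1 + ((-1 + y)*(1/(2*y)))/2 = -1 + ((-1 + y)/(2*y))/2 = -1 + (-1 + y)/(4*y))
j(d) = -3 + 2*d*(-5 + d) (j(d) = -3 + (d + d)*(d - 5) = -3 + (2*d)*(-5 + d) = -3 + 2*d*(-5 + d))
-63*(j(k(-2)) + (22 + 53)) = -63*((-3 - 5*(-1 - 3*(-2))/(2*(-2)) + 2*((1/4)*(-1 - 3*(-2))/(-2))**2) + (22 + 53)) = -63*((-3 - 5*(-1)*(-1 + 6)/(2*2) + 2*((1/4)*(-1/2)*(-1 + 6))**2) + 75) = -63*((-3 - 5*(-1)*5/(2*2) + 2*((1/4)*(-1/2)*5)**2) + 75) = -63*((-3 - 10*(-5/8) + 2*(-5/8)**2) + 75) = -63*((-3 + 25/4 + 2*(25/64)) + 75) = -63*((-3 + 25/4 + 25/32) + 75) = -63*(129/32 + 75) = -63*2529/32 = -159327/32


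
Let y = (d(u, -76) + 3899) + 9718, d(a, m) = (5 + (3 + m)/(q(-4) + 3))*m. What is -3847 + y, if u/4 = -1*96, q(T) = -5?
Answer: 6616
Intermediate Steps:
u = -384 (u = 4*(-1*96) = 4*(-96) = -384)
d(a, m) = m*(7/2 - m/2) (d(a, m) = (5 + (3 + m)/(-5 + 3))*m = (5 + (3 + m)/(-2))*m = (5 + (3 + m)*(-½))*m = (5 + (-3/2 - m/2))*m = (7/2 - m/2)*m = m*(7/2 - m/2))
y = 10463 (y = ((½)*(-76)*(7 - 1*(-76)) + 3899) + 9718 = ((½)*(-76)*(7 + 76) + 3899) + 9718 = ((½)*(-76)*83 + 3899) + 9718 = (-3154 + 3899) + 9718 = 745 + 9718 = 10463)
-3847 + y = -3847 + 10463 = 6616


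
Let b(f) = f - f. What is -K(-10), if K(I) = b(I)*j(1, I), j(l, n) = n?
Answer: 0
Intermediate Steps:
b(f) = 0
K(I) = 0 (K(I) = 0*I = 0)
-K(-10) = -1*0 = 0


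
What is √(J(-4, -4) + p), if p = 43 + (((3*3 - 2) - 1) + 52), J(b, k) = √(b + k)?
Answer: √(101 + 2*I*√2) ≈ 10.051 + 0.1407*I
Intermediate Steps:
p = 101 (p = 43 + (((9 - 2) - 1) + 52) = 43 + ((7 - 1) + 52) = 43 + (6 + 52) = 43 + 58 = 101)
√(J(-4, -4) + p) = √(√(-4 - 4) + 101) = √(√(-8) + 101) = √(2*I*√2 + 101) = √(101 + 2*I*√2)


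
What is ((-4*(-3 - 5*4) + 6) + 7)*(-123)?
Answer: -12915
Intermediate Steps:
((-4*(-3 - 5*4) + 6) + 7)*(-123) = ((-4*(-3 - 20) + 6) + 7)*(-123) = ((-4*(-23) + 6) + 7)*(-123) = ((92 + 6) + 7)*(-123) = (98 + 7)*(-123) = 105*(-123) = -12915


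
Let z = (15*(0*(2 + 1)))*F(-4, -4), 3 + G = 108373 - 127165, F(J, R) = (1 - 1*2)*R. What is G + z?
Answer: -18795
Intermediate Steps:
F(J, R) = -R (F(J, R) = (1 - 2)*R = -R)
G = -18795 (G = -3 + (108373 - 127165) = -3 - 18792 = -18795)
z = 0 (z = (15*(0*(2 + 1)))*(-1*(-4)) = (15*(0*3))*4 = (15*0)*4 = 0*4 = 0)
G + z = -18795 + 0 = -18795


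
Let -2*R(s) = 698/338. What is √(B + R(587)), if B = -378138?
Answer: I*√255621986/26 ≈ 614.93*I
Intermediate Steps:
R(s) = -349/338
√(B + R(587)) = √(-378138 - 349/338) = √(-127810993/338) = I*√255621986/26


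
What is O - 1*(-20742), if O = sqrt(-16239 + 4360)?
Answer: 20742 + I*sqrt(11879) ≈ 20742.0 + 108.99*I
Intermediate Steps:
O = I*sqrt(11879) (O = sqrt(-11879) = I*sqrt(11879) ≈ 108.99*I)
O - 1*(-20742) = I*sqrt(11879) - 1*(-20742) = I*sqrt(11879) + 20742 = 20742 + I*sqrt(11879)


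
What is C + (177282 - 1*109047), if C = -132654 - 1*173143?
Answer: -237562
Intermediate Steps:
C = -305797 (C = -132654 - 173143 = -305797)
C + (177282 - 1*109047) = -305797 + (177282 - 1*109047) = -305797 + (177282 - 109047) = -305797 + 68235 = -237562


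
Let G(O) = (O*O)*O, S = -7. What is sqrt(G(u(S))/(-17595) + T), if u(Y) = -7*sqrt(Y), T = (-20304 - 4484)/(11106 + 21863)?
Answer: sqrt(-28111453083659700 - 5102117673960755*I*sqrt(7))/193363185 ≈ 0.20272 - 0.89048*I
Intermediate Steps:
T = -24788/32969 ≈ -0.75186
G(O) = O**3 (G(O) = O**2*O = O**3)
sqrt(G(u(S))/(-17595) + T) = sqrt((-7*I*sqrt(7))**3/(-17595) - 24788/32969) = sqrt((-7*I*sqrt(7))**3*(-1/17595) - 24788/32969) = sqrt((2401*I*sqrt(7))*(-1/17595) - 24788/32969) = sqrt(-2401*I*sqrt(7)/17595 - 24788/32969) = sqrt(-24788/32969 - 2401*I*sqrt(7)/17595)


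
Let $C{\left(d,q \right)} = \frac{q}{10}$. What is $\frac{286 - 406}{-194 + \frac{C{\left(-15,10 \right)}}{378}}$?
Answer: $\frac{45360}{73331} \approx 0.61856$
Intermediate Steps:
$C{\left(d,q \right)} = \frac{q}{10}$ ($C{\left(d,q \right)} = q \frac{1}{10} = \frac{q}{10}$)
$\frac{286 - 406}{-194 + \frac{C{\left(-15,10 \right)}}{378}} = \frac{286 - 406}{-194 + \frac{\frac{1}{10} \cdot 10}{378}} = - \frac{120}{-194 + 1 \cdot \frac{1}{378}} = - \frac{120}{-194 + \frac{1}{378}} = - \frac{120}{- \frac{73331}{378}} = \left(-120\right) \left(- \frac{378}{73331}\right) = \frac{45360}{73331}$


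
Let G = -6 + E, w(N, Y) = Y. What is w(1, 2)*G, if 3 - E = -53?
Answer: 100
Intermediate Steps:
E = 56 (E = 3 - 1*(-53) = 3 + 53 = 56)
G = 50 (G = -6 + 56 = 50)
w(1, 2)*G = 2*50 = 100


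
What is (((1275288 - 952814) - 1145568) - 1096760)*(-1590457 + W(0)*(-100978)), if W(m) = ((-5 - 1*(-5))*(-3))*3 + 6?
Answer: 4216623336550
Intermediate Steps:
W(m) = 6 (W(m) = ((-5 + 5)*(-3))*3 + 6 = (0*(-3))*3 + 6 = 0*3 + 6 = 0 + 6 = 6)
(((1275288 - 952814) - 1145568) - 1096760)*(-1590457 + W(0)*(-100978)) = (((1275288 - 952814) - 1145568) - 1096760)*(-1590457 + 6*(-100978)) = ((322474 - 1145568) - 1096760)*(-1590457 - 605868) = (-823094 - 1096760)*(-2196325) = -1919854*(-2196325) = 4216623336550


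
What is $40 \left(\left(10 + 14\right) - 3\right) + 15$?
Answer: $855$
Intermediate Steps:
$40 \left(\left(10 + 14\right) - 3\right) + 15 = 40 \left(24 - 3\right) + 15 = 40 \cdot 21 + 15 = 840 + 15 = 855$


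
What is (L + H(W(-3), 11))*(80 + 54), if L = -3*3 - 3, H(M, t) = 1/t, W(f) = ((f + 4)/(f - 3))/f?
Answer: -17554/11 ≈ -1595.8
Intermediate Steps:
W(f) = (4 + f)/(f*(-3 + f)) (W(f) = ((4 + f)/(-3 + f))/f = (4 + f)/(f*(-3 + f)))
L = -12 (L = -9 - 3 = -12)
(L + H(W(-3), 11))*(80 + 54) = (-12 + 1/11)*(80 + 54) = (-12 + 1/11)*134 = -131/11*134 = -17554/11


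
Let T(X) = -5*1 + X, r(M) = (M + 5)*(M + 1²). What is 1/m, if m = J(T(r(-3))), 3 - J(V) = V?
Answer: 1/12 ≈ 0.083333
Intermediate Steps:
r(M) = (1 + M)*(5 + M) (r(M) = (5 + M)*(M + 1) = (5 + M)*(1 + M) = (1 + M)*(5 + M))
T(X) = -5 + X
J(V) = 3 - V
m = 12 (m = 3 - (-5 + (5 + (-3)² + 6*(-3))) = 3 - (-5 + (5 + 9 - 18)) = 3 - (-5 - 4) = 3 - 1*(-9) = 3 + 9 = 12)
1/m = 1/12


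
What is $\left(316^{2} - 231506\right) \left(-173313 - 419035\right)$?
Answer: $77982614200$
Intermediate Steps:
$\left(316^{2} - 231506\right) \left(-173313 - 419035\right) = \left(99856 - 231506\right) \left(-592348\right) = \left(-131650\right) \left(-592348\right) = 77982614200$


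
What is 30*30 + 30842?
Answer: 31742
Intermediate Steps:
30*30 + 30842 = 900 + 30842 = 31742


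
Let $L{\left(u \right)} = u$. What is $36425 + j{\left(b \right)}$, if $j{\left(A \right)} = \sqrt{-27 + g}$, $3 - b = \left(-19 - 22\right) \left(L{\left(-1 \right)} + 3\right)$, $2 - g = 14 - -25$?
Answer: $36425 + 8 i \approx 36425.0 + 8.0 i$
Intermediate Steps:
$g = -37$ ($g = 2 - \left(14 - -25\right) = 2 - \left(14 + 25\right) = 2 - 39 = -37$)
$b = 85$ ($b = 3 - \left(-19 - 22\right) \left(-1 + 3\right) = 3 - \left(-41\right) 2 = 3 - -82 = 3 + 82 = 85$)
$j{\left(A \right)} = 8 i$ ($j{\left(A \right)} = \sqrt{-27 - 37} = \sqrt{-64} = 8 i$)
$36425 + j{\left(b \right)} = 36425 + 8 i$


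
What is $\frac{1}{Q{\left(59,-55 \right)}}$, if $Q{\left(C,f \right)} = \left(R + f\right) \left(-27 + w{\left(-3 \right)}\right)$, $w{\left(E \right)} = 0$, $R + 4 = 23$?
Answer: $\frac{1}{972} \approx 0.0010288$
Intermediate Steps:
$R = 19$ ($R = -4 + 23 = 19$)
$Q{\left(C,f \right)} = -513 - 27 f$ ($Q{\left(C,f \right)} = \left(19 + f\right) \left(-27 + 0\right) = \left(19 + f\right) \left(-27\right) = -513 - 27 f$)
$\frac{1}{Q{\left(59,-55 \right)}} = \frac{1}{-513 - -1485} = \frac{1}{-513 + 1485} = \frac{1}{972}$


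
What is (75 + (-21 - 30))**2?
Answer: 576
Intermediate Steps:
(75 + (-21 - 30))**2 = (75 - 51)**2 = 24**2 = 576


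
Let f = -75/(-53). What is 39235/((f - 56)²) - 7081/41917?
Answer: 4560455239086/350822193733 ≈ 12.999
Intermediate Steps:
f = 75/53 (f = -75*(-1/53) = 75/53 ≈ 1.4151)
39235/((f - 56)²) - 7081/41917 = 39235/((75/53 - 56)²) - 7081/41917 = 39235/((-2893/53)²) - 7081*1/41917 = 39235/(8369449/2809) - 7081/41917 = 39235*(2809/8369449) - 7081/41917 = 110211115/8369449 - 7081/41917 = 4560455239086/350822193733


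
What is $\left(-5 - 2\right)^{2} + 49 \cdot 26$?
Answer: $1323$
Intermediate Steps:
$\left(-5 - 2\right)^{2} + 49 \cdot 26 = \left(-7\right)^{2} + 1274 = 49 + 1274 = 1323$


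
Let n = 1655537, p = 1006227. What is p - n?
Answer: -649310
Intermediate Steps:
p - n = 1006227 - 1*1655537 = 1006227 - 1655537 = -649310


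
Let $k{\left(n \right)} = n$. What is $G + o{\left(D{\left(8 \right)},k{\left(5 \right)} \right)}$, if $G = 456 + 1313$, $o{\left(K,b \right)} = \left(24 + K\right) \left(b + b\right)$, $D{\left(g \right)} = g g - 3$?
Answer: $2619$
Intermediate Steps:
$D{\left(g \right)} = -3 + g^{2}$ ($D{\left(g \right)} = g^{2} - 3 = -3 + g^{2}$)
$o{\left(K,b \right)} = 2 b \left(24 + K\right)$ ($o{\left(K,b \right)} = \left(24 + K\right) 2 b = 2 b \left(24 + K\right)$)
$G = 1769$
$G + o{\left(D{\left(8 \right)},k{\left(5 \right)} \right)} = 1769 + 2 \cdot 5 \left(24 - \left(3 - 8^{2}\right)\right) = 1769 + 2 \cdot 5 \left(24 + \left(-3 + 64\right)\right) = 1769 + 2 \cdot 5 \left(24 + 61\right) = 1769 + 2 \cdot 5 \cdot 85 = 1769 + 850 = 2619$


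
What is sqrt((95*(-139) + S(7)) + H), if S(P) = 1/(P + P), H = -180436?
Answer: I*sqrt(37953622)/14 ≈ 440.05*I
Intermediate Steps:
S(P) = 1/(2*P)
sqrt((95*(-139) + S(7)) + H) = sqrt((95*(-139) + (1/2)/7) - 180436) = sqrt((-13205 + (1/2)*(1/7)) - 180436) = sqrt((-13205 + 1/14) - 180436) = sqrt(-184869/14 - 180436) = sqrt(-2710973/14) = I*sqrt(37953622)/14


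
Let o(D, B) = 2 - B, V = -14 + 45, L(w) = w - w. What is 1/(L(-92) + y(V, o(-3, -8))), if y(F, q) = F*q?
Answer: 1/310 ≈ 0.0032258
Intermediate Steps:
L(w) = 0
V = 31
1/(L(-92) + y(V, o(-3, -8))) = 1/(0 + 31*(2 - 1*(-8))) = 1/(0 + 31*(2 + 8)) = 1/(0 + 31*10) = 1/(0 + 310) = 1/310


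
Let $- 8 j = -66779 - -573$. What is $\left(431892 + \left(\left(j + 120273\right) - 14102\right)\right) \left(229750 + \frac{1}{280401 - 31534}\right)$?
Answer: $\frac{124952465157039105}{995468} \approx 1.2552 \cdot 10^{11}$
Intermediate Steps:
$j = \frac{33103}{4}$ ($j = - \frac{-66779 - -573}{8} = - \frac{-66779 + 573}{8} = \left(- \frac{1}{8}\right) \left(-66206\right) = \frac{33103}{4} \approx 8275.8$)
$\left(431892 + \left(\left(j + 120273\right) - 14102\right)\right) \left(229750 + \frac{1}{280401 - 31534}\right) = \left(431892 + \left(\left(\frac{33103}{4} + 120273\right) - 14102\right)\right) \left(229750 + \frac{1}{280401 - 31534}\right) = \left(431892 + \left(\frac{514195}{4} - 14102\right)\right) \left(229750 + \frac{1}{248867}\right) = \left(431892 + \frac{457787}{4}\right) \left(229750 + \frac{1}{248867}\right) = \frac{2185355}{4} \cdot \frac{57177193251}{248867} = \frac{124952465157039105}{995468}$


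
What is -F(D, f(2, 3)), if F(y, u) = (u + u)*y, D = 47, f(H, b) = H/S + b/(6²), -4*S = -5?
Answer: -4747/30 ≈ -158.23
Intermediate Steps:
S = 5/4 (S = -¼*(-5) = 5/4 ≈ 1.2500)
f(H, b) = b/36 + 4*H/5 (f(H, b) = H/(5/4) + b/(6²) = H*(⅘) + b/36 = 4*H/5 + b*(1/36) = 4*H/5 + b/36 = b/36 + 4*H/5)
F(y, u) = 2*u*y (F(y, u) = (2*u)*y = 2*u*y)
-F(D, f(2, 3)) = -2*((1/36)*3 + (⅘)*2)*47 = -2*(1/12 + 8/5)*47 = -2*101*47/60 = -1*4747/30 = -4747/30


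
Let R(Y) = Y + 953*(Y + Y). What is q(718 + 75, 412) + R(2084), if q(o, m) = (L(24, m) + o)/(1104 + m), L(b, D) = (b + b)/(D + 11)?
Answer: 849506641957/213756 ≈ 3.9742e+6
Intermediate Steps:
L(b, D) = 2*b/(11 + D) (L(b, D) = (2*b)/(11 + D) = 2*b/(11 + D))
q(o, m) = (o + 48/(11 + m))/(1104 + m) (q(o, m) = (2*24/(11 + m) + o)/(1104 + m) = (48/(11 + m) + o)/(1104 + m) = (o + 48/(11 + m))/(1104 + m))
R(Y) = 1907*Y (R(Y) = Y + 953*(2*Y) = Y + 1906*Y = 1907*Y)
q(718 + 75, 412) + R(2084) = (48 + (718 + 75)*(11 + 412))/((11 + 412)*(1104 + 412)) + 1907*2084 = (48 + 793*423)/(423*1516) + 3974188 = (1/423)*(1/1516)*(48 + 335439) + 3974188 = (1/423)*(1/1516)*335487 + 3974188 = 111829/213756 + 3974188 = 849506641957/213756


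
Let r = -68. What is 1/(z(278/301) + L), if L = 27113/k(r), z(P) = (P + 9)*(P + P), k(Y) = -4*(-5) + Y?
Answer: -4348848/2376747857 ≈ -0.0018297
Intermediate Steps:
k(Y) = 20 + Y
z(P) = 2*P*(9 + P) (z(P) = (9 + P)*(2*P) = 2*P*(9 + P))
L = -27113/48 (L = 27113/(20 - 68) = 27113/(-48) = 27113*(-1/48) = -27113/48 ≈ -564.85)
1/(z(278/301) + L) = 1/(2*(278/301)*(9 + 278/301) - 27113/48) = 1/(2*(278/301)*(2987/301) - 27113/48) = 1/(1660772/90601 - 27113/48) = 1/(-2376747857/4348848) = -4348848/2376747857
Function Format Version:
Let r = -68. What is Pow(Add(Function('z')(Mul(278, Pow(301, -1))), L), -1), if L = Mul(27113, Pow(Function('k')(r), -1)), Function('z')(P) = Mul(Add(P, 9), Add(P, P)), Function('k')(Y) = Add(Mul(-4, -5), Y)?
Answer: Rational(-4348848, 2376747857) ≈ -0.0018297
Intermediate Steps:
Function('k')(Y) = Add(20, Y)
Function('z')(P) = Mul(2, P, Add(9, P)) (Function('z')(P) = Mul(Add(9, P), Mul(2, P)) = Mul(2, P, Add(9, P)))
L = Rational(-27113, 48) (L = Mul(27113, Pow(Add(20, -68), -1)) = Mul(27113, Pow(-48, -1)) = Mul(27113, Rational(-1, 48)) = Rational(-27113, 48) ≈ -564.85)
Pow(Add(Function('z')(Mul(278, Pow(301, -1))), L), -1) = Pow(Add(Mul(2, Mul(278, Pow(301, -1)), Add(9, Mul(278, Pow(301, -1)))), Rational(-27113, 48)), -1) = Pow(Add(Mul(2, Mul(278, Rational(1, 301)), Add(9, Mul(278, Rational(1, 301)))), Rational(-27113, 48)), -1) = Pow(Add(Mul(2, Rational(278, 301), Add(9, Rational(278, 301))), Rational(-27113, 48)), -1) = Pow(Add(Mul(2, Rational(278, 301), Rational(2987, 301)), Rational(-27113, 48)), -1) = Pow(Add(Rational(1660772, 90601), Rational(-27113, 48)), -1) = Pow(Rational(-2376747857, 4348848), -1) = Rational(-4348848, 2376747857)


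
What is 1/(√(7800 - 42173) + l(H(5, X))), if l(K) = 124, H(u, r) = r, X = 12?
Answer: 124/49749 - I*√34373/49749 ≈ 0.0024925 - 0.0037267*I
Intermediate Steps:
1/(√(7800 - 42173) + l(H(5, X))) = 1/(√(7800 - 42173) + 124) = 1/(√(-34373) + 124) = 1/(I*√34373 + 124) = 1/(124 + I*√34373)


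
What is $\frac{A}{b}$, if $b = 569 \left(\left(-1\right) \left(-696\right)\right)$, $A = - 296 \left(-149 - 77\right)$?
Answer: $\frac{8362}{49503} \approx 0.16892$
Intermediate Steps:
$A = 66896$ ($A = \left(-296\right) \left(-226\right) = 66896$)
$b = 396024$ ($b = 569 \cdot 696 = 396024$)
$\frac{A}{b} = \frac{66896}{396024} = 66896 \cdot \frac{1}{396024} = \frac{8362}{49503}$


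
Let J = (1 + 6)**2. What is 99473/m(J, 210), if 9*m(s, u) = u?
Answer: 298419/70 ≈ 4263.1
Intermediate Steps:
J = 49 (J = 7**2 = 49)
m(s, u) = u/9
99473/m(J, 210) = 99473/(((1/9)*210)) = 99473/(70/3) = 99473*(3/70) = 298419/70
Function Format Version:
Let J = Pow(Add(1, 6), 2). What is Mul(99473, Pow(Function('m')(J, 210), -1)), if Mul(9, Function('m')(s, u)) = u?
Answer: Rational(298419, 70) ≈ 4263.1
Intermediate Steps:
J = 49 (J = Pow(7, 2) = 49)
Function('m')(s, u) = Mul(Rational(1, 9), u)
Mul(99473, Pow(Function('m')(J, 210), -1)) = Mul(99473, Pow(Mul(Rational(1, 9), 210), -1)) = Mul(99473, Pow(Rational(70, 3), -1)) = Mul(99473, Rational(3, 70)) = Rational(298419, 70)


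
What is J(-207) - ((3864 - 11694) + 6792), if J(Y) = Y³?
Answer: -8868705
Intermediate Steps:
J(-207) - ((3864 - 11694) + 6792) = (-207)³ - ((3864 - 11694) + 6792) = -8869743 - (-7830 + 6792) = -8869743 - 1*(-1038) = -8869743 + 1038 = -8868705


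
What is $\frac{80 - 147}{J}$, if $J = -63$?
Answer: $\frac{67}{63} \approx 1.0635$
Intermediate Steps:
$\frac{80 - 147}{J} = \frac{80 - 147}{-63} = \left(- \frac{1}{63}\right) \left(-67\right) = \frac{67}{63}$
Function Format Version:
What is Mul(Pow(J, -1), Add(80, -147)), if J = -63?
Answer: Rational(67, 63) ≈ 1.0635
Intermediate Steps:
Mul(Pow(J, -1), Add(80, -147)) = Mul(Pow(-63, -1), Add(80, -147)) = Mul(Rational(-1, 63), -67) = Rational(67, 63)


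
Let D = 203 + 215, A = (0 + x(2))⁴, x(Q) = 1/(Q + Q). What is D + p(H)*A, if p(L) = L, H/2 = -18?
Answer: 26743/64 ≈ 417.86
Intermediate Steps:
H = -36 (H = 2*(-18) = -36)
x(Q) = 1/(2*Q)
A = 1/256 (A = (0 + (½)/2)⁴ = (0 + (½)*(½))⁴ = (0 + ¼)⁴ = (¼)⁴ = 1/256 ≈ 0.0039063)
D = 418
D + p(H)*A = 418 - 36*1/256 = 418 - 9/64 = 26743/64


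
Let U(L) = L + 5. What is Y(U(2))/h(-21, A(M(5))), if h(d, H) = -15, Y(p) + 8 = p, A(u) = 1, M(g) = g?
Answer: 1/15 ≈ 0.066667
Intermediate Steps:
U(L) = 5 + L
Y(p) = -8 + p
Y(U(2))/h(-21, A(M(5))) = (-8 + (5 + 2))/(-15) = (-8 + 7)*(-1/15) = -1*(-1/15) = 1/15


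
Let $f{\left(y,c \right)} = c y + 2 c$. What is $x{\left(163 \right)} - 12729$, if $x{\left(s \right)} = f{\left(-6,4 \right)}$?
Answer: $-12745$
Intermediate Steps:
$f{\left(y,c \right)} = 2 c + c y$
$x{\left(s \right)} = -16$ ($x{\left(s \right)} = 4 \left(2 - 6\right) = 4 \left(-4\right) = -16$)
$x{\left(163 \right)} - 12729 = -16 - 12729 = -12745$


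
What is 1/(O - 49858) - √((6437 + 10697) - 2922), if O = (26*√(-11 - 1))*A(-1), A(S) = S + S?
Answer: (I - 208*√10659 + 99716*I*√3553)/(2*(-24929*I + 52*√3)) ≈ -119.21 + 7.2527e-8*I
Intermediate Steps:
A(S) = 2*S
O = -104*I*√3 (O = (26*√(-11 - 1))*(2*(-1)) = (26*√(-12))*(-2) = (26*(2*I*√3))*(-2) = (52*I*√3)*(-2) = -104*I*√3 ≈ -180.13*I)
1/(O - 49858) - √((6437 + 10697) - 2922) = 1/(-104*I*√3 - 49858) - √((6437 + 10697) - 2922) = 1/(-49858 - 104*I*√3) - √(17134 - 2922) = 1/(-49858 - 104*I*√3) - √14212 = 1/(-49858 - 104*I*√3) - 2*√3553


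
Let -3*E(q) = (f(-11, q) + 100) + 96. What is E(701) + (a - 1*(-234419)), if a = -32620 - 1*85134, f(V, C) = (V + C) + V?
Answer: 349120/3 ≈ 1.1637e+5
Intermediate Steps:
f(V, C) = C + 2*V (f(V, C) = (C + V) + V = C + 2*V)
E(q) = -58 - q/3 (E(q) = -(((q + 2*(-11)) + 100) + 96)/3 = -(((q - 22) + 100) + 96)/3 = -(((-22 + q) + 100) + 96)/3 = -((78 + q) + 96)/3 = -(174 + q)/3 = -58 - q/3)
a = -117754 (a = -32620 - 85134 = -117754)
E(701) + (a - 1*(-234419)) = (-58 - 1/3*701) + (-117754 - 1*(-234419)) = (-58 - 701/3) + (-117754 + 234419) = -875/3 + 116665 = 349120/3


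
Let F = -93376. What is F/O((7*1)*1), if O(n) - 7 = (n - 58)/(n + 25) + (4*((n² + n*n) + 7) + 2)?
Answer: -2988032/13677 ≈ -218.47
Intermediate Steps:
O(n) = 37 + 8*n² + (-58 + n)/(25 + n) (O(n) = 7 + ((n - 58)/(n + 25) + (4*((n² + n*n) + 7) + 2)) = 7 + ((-58 + n)/(25 + n) + (4*((n² + n²) + 7) + 2)) = 7 + ((-58 + n)/(25 + n) + (4*(2*n² + 7) + 2)) = 7 + ((-58 + n)/(25 + n) + (4*(7 + 2*n²) + 2)) = 7 + ((-58 + n)/(25 + n) + ((28 + 8*n²) + 2)) = 7 + ((-58 + n)/(25 + n) + (30 + 8*n²)) = 7 + (30 + 8*n² + (-58 + n)/(25 + n)) = 37 + 8*n² + (-58 + n)/(25 + n))
F/O((7*1)*1) = -93376*(25 + (7*1)*1)/(867 + 8*((7*1)*1)³ + 38*((7*1)*1) + 200*((7*1)*1)²) = -93376*(25 + 7*1)/(867 + 8*(7*1)³ + 38*(7*1) + 200*(7*1)²) = -93376*(25 + 7)/(867 + 8*7³ + 38*7 + 200*7²) = -93376*32/(867 + 8*343 + 266 + 200*49) = -93376*32/(867 + 2744 + 266 + 9800) = -93376/((1/32)*13677) = -93376/13677/32 = -93376*32/13677 = -2988032/13677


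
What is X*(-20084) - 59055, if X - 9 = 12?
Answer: -480819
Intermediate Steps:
X = 21 (X = 9 + 12 = 21)
X*(-20084) - 59055 = 21*(-20084) - 59055 = -421764 - 59055 = -480819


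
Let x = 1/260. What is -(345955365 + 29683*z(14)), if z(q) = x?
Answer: -89948424583/260 ≈ -3.4596e+8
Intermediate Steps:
x = 1/260 ≈ 0.0038462
z(q) = 1/260
-(345955365 + 29683*z(14)) = -29683/(1/(1/260 + 11655)) = -29683/(1/(3030301/260)) = -29683/260/3030301 = -29683*3030301/260 = -89948424583/260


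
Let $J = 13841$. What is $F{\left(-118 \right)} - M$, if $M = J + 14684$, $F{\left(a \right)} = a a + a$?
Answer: $-14719$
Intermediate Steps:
$F{\left(a \right)} = a + a^{2}$ ($F{\left(a \right)} = a^{2} + a = a + a^{2}$)
$M = 28525$ ($M = 13841 + 14684 = 28525$)
$F{\left(-118 \right)} - M = - 118 \left(1 - 118\right) - 28525 = \left(-118\right) \left(-117\right) - 28525 = 13806 - 28525 = -14719$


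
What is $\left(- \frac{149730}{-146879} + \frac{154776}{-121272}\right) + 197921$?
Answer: $\frac{146892735401646}{742179587} \approx 1.9792 \cdot 10^{5}$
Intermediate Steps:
$\left(- \frac{149730}{-146879} + \frac{154776}{-121272}\right) + 197921 = \left(\left(-149730\right) \left(- \frac{1}{146879}\right) + 154776 \left(- \frac{1}{121272}\right)\right) + 197921 = \left(\frac{149730}{146879} - \frac{6449}{5053}\right) + 197921 = - \frac{190636981}{742179587} + 197921 = \frac{146892735401646}{742179587}$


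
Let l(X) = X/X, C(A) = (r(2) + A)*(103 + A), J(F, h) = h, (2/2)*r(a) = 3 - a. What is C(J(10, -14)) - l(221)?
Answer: -1158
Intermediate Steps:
r(a) = 3 - a
C(A) = (1 + A)*(103 + A) (C(A) = ((3 - 1*2) + A)*(103 + A) = ((3 - 2) + A)*(103 + A) = (1 + A)*(103 + A))
l(X) = 1
C(J(10, -14)) - l(221) = (103 + (-14)² + 104*(-14)) - 1*1 = (103 + 196 - 1456) - 1 = -1157 - 1 = -1158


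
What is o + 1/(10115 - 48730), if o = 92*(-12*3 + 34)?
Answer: -7105161/38615 ≈ -184.00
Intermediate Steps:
o = -184 (o = 92*(-36 + 34) = 92*(-2) = -184)
o + 1/(10115 - 48730) = -184 + 1/(10115 - 48730) = -184 + 1/(-38615) = -184 - 1/38615 = -7105161/38615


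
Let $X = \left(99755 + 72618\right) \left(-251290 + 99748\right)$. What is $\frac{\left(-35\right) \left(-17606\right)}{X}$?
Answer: $- \frac{308105}{13060874583} \approx -2.359 \cdot 10^{-5}$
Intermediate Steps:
$X = -26121749166$ ($X = 172373 \left(-151542\right) = -26121749166$)
$\frac{\left(-35\right) \left(-17606\right)}{X} = \frac{\left(-35\right) \left(-17606\right)}{-26121749166} = 616210 \left(- \frac{1}{26121749166}\right) = - \frac{308105}{13060874583}$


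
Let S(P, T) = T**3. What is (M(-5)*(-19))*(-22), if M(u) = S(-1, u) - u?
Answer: -50160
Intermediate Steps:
M(u) = u**3 - u
(M(-5)*(-19))*(-22) = (((-5)**3 - 1*(-5))*(-19))*(-22) = ((-125 + 5)*(-19))*(-22) = -120*(-19)*(-22) = 2280*(-22) = -50160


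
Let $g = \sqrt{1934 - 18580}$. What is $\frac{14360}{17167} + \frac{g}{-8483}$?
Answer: $\frac{14360}{17167} - \frac{i \sqrt{16646}}{8483} \approx 0.83649 - 0.015209 i$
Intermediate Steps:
$g = i \sqrt{16646}$ ($g = \sqrt{-16646} = i \sqrt{16646} \approx 129.02 i$)
$\frac{14360}{17167} + \frac{g}{-8483} = \frac{14360}{17167} + \frac{i \sqrt{16646}}{-8483} = 14360 \cdot \frac{1}{17167} + i \sqrt{16646} \left(- \frac{1}{8483}\right) = \frac{14360}{17167} - \frac{i \sqrt{16646}}{8483}$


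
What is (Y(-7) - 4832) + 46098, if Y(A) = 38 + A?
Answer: 41297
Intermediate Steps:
(Y(-7) - 4832) + 46098 = ((38 - 7) - 4832) + 46098 = (31 - 4832) + 46098 = -4801 + 46098 = 41297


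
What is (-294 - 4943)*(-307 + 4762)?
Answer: -23330835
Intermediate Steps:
(-294 - 4943)*(-307 + 4762) = -5237*4455 = -23330835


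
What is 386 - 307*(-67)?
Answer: 20955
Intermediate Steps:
386 - 307*(-67) = 386 + 20569 = 20955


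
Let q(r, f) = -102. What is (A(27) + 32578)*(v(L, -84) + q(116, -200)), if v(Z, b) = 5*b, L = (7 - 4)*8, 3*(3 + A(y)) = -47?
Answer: -16995972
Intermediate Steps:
A(y) = -56/3 (A(y) = -3 + (1/3)*(-47) = -3 - 47/3 = -56/3)
L = 24 (L = 3*8 = 24)
(A(27) + 32578)*(v(L, -84) + q(116, -200)) = (-56/3 + 32578)*(5*(-84) - 102) = 97678*(-420 - 102)/3 = (97678/3)*(-522) = -16995972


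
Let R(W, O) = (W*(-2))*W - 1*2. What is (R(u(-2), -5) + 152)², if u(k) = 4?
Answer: 13924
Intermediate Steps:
R(W, O) = -2 - 2*W² (R(W, O) = (-2*W)*W - 2 = -2*W² - 2 = -2 - 2*W²)
(R(u(-2), -5) + 152)² = ((-2 - 2*4²) + 152)² = ((-2 - 2*16) + 152)² = ((-2 - 32) + 152)² = (-34 + 152)² = 118² = 13924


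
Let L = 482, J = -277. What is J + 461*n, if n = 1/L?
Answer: -133053/482 ≈ -276.04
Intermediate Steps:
n = 1/482 ≈ 0.0020747
J + 461*n = -277 + 461*(1/482) = -277 + 461/482 = -133053/482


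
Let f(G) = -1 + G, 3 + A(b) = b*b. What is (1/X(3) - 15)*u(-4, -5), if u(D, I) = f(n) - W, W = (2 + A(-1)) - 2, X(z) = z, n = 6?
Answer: -308/3 ≈ -102.67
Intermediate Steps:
A(b) = -3 + b² (A(b) = -3 + b*b = -3 + b²)
W = -2 (W = (2 + (-3 + (-1)²)) - 2 = (2 + (-3 + 1)) - 2 = (2 - 2) - 2 = 0 - 2 = -2)
u(D, I) = 7 (u(D, I) = (-1 + 6) - 1*(-2) = 5 + 2 = 7)
(1/X(3) - 15)*u(-4, -5) = (1/3 - 15)*7 = (⅓ - 15)*7 = -44/3*7 = -308/3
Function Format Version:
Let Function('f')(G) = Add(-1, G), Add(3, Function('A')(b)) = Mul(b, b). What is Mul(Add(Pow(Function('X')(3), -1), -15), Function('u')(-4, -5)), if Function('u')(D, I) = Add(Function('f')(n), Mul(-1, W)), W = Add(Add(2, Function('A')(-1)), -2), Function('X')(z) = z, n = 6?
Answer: Rational(-308, 3) ≈ -102.67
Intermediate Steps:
Function('A')(b) = Add(-3, Pow(b, 2)) (Function('A')(b) = Add(-3, Mul(b, b)) = Add(-3, Pow(b, 2)))
W = -2 (W = Add(Add(2, Add(-3, Pow(-1, 2))), -2) = Add(Add(2, Add(-3, 1)), -2) = Add(Add(2, -2), -2) = Add(0, -2) = -2)
Function('u')(D, I) = 7 (Function('u')(D, I) = Add(Add(-1, 6), Mul(-1, -2)) = Add(5, 2) = 7)
Mul(Add(Pow(Function('X')(3), -1), -15), Function('u')(-4, -5)) = Mul(Add(Pow(3, -1), -15), 7) = Mul(Add(Rational(1, 3), -15), 7) = Mul(Rational(-44, 3), 7) = Rational(-308, 3)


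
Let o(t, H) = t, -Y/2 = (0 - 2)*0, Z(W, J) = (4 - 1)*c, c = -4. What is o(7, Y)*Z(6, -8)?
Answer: -84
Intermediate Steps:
Z(W, J) = -12 (Z(W, J) = (4 - 1)*(-4) = 3*(-4) = -12)
Y = 0 (Y = -2*(0 - 2)*0 = -(-4)*0 = -2*0 = 0)
o(7, Y)*Z(6, -8) = 7*(-12) = -84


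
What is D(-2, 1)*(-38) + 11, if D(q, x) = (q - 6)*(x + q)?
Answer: -293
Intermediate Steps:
D(q, x) = (-6 + q)*(q + x)
D(-2, 1)*(-38) + 11 = ((-2)² - 6*(-2) - 6*1 - 2*1)*(-38) + 11 = (4 + 12 - 6 - 2)*(-38) + 11 = 8*(-38) + 11 = -304 + 11 = -293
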